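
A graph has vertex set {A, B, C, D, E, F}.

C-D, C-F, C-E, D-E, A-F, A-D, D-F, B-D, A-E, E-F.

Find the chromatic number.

A, D, E, F are pairwise adjacent (a clique of size 4), so at least 4 colors are needed.
4 colors suffice: A=yellow, B=blue, C=yellow, D=red, E=green, F=blue. Each edge has distinct colors on its endpoints.

4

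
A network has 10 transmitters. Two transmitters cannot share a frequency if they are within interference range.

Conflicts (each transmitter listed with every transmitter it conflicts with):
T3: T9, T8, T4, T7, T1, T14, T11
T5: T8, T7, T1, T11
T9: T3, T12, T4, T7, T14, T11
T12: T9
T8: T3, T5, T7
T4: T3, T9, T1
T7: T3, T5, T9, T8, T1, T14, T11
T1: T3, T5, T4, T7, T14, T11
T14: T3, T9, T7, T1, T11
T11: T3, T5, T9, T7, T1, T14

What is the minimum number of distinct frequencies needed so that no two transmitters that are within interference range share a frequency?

T3, T9, T7, T14, T11 all conflict with each other, so at least 5 frequencies are needed.
5 frequencies suffice: frequency 1 → {T12, T4, T7}; frequency 2 → {T3, T5}; frequency 3 → {T9, T8, T1}; frequency 4 → {T11}; frequency 5 → {T14}. Each listed conflict is separated.

5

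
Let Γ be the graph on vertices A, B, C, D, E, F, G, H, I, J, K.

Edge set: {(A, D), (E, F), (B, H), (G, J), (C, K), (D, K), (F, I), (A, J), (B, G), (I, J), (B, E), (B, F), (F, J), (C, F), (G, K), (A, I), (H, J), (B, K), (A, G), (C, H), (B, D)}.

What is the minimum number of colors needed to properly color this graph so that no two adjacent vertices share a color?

3

A, I, J are pairwise adjacent, so at least 3 colors are needed.
3 colors suffice: color red → {B, C, J}; color blue → {A, F, H, K}; color green → {D, E, G, I}. Every edge joins two different colors.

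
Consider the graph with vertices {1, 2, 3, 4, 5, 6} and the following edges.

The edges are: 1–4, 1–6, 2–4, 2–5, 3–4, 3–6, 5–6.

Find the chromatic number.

3

The cycle 2-5-6-3-4-2 has odd length 5, so it cannot be 2-colored; at least 3 colors are needed.
3 colors suffice: color a → {4, 6}; color b → {1, 3, 5}; color c → {2}. Each edge has distinct colors on its endpoints.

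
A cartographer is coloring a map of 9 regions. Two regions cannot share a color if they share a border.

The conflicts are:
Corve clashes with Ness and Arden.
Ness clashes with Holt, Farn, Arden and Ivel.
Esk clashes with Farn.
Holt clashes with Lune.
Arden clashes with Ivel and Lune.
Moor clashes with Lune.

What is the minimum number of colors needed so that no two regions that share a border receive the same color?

Ness, Arden, Ivel all conflict with each other, so at least 3 colors are needed.
3 colors suffice: Corve=3, Ness=1, Esk=1, Holt=2, Farn=2, Arden=2, Ivel=3, Moor=2, Lune=1. No two conflicting regions share a color.

3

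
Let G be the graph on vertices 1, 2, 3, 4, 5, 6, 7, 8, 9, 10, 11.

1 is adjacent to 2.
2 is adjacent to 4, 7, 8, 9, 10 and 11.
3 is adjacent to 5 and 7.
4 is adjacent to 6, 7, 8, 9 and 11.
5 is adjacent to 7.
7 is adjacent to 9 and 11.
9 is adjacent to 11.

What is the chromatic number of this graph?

2, 4, 7, 9, 11 are pairwise adjacent (a clique of size 5), so at least 5 colors are needed.
5 colors suffice: color a → {2, 5, 6}; color b → {1, 7, 8, 10}; color c → {3, 4}; color d → {9}; color e → {11}. Every edge joins two different colors.

5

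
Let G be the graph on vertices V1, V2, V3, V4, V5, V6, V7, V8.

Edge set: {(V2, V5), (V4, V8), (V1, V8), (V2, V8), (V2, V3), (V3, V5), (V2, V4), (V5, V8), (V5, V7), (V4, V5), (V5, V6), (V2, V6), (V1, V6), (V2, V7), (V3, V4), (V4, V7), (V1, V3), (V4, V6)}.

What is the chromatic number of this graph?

V2, V4, V5, V6 are mutually adjacent (a clique of size 4), so at least 4 colors are needed.
A valid assignment using 4 colors: V1=R, V2=G, V3=Y, V4=B, V5=R, V6=Y, V7=Y, V8=Y. Each edge has distinct colors on its endpoints.

4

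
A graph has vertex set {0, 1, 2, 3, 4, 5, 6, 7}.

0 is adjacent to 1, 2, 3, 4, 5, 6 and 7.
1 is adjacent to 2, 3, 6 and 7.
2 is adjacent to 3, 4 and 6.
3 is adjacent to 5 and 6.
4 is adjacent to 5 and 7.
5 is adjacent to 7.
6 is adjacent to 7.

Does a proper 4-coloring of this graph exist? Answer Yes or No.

No

0, 1, 2, 3, 6 form a clique, so at least 5 colors are needed.
So 4 colors are not enough.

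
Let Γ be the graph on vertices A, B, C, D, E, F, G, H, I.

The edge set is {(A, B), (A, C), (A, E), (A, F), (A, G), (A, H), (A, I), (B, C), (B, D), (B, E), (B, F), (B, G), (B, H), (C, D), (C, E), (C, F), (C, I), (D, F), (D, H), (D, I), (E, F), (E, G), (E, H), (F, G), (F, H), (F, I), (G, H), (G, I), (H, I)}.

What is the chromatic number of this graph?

A, B, E, F, G, H are mutually adjacent (a clique of size 6), so at least 6 colors are needed.
6 colors suffice: A=3, B=2, C=4, D=3, E=5, F=1, G=6, H=4, I=2. Each edge has distinct colors on its endpoints.

6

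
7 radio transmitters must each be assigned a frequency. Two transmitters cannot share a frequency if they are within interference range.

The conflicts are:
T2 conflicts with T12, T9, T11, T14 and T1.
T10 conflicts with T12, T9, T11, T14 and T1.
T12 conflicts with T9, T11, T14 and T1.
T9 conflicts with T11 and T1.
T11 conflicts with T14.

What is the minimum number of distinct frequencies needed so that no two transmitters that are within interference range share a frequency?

4

T2, T12, T9, T1 pairwise conflict, so at least 4 frequencies are needed.
4 frequencies suffice: frequency 1 → {T12}; frequency 2 → {T2, T10}; frequency 3 → {T11, T1}; frequency 4 → {T9, T14}. No two conflicting transmitters share a frequency.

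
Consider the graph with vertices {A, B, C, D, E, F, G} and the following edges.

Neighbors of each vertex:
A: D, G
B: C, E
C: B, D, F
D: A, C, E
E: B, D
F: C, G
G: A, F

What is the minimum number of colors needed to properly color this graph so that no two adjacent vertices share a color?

3

The cycle A-G-F-C-D-A has odd length 5, so it cannot be 2-colored; at least 3 colors are needed.
3 colors suffice: color red → {B, D, F}; color blue → {C, E, G}; color green → {A}. Each edge has distinct colors on its endpoints.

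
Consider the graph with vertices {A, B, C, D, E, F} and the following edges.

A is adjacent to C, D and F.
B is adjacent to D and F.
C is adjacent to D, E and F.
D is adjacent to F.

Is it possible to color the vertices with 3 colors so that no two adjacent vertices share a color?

A, C, D, F are pairwise adjacent (a clique of size 4), so at least 4 colors are needed.
So 3 colors are not enough.

No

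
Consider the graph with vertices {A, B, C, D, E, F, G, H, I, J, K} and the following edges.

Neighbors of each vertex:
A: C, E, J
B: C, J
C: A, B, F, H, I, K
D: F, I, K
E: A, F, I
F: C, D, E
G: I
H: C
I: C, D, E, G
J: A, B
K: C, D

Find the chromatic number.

C and I are adjacent, so at least 2 colors are needed.
A valid assignment using 2 colors: A=2, B=2, C=1, D=1, E=1, F=2, G=1, H=2, I=2, J=1, K=2. Each edge has distinct colors on its endpoints.

2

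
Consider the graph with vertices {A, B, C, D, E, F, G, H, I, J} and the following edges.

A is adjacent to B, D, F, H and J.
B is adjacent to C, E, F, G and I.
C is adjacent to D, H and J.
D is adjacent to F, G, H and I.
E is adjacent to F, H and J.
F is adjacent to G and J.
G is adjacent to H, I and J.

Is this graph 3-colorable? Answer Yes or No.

The chromatic number is 3. D, F, G are pairwise adjacent, so at least 3 colors are needed.
3 colors suffice: color 1 → {A, C, E, G}; color 2 → {B, D, J}; color 3 → {F, H, I}.
That is already a proper 3-coloring.

Yes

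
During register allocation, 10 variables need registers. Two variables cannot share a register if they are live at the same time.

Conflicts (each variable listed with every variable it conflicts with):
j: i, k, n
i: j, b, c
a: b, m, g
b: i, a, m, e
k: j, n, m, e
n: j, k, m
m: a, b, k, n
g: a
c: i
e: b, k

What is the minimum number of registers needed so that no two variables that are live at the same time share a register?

j, k, n pairwise conflict, so at least 3 registers are needed.
3 registers suffice: register 1 → {b, k, g, c}; register 2 → {j, m, e}; register 3 → {i, a, n}. Every pair that conflicts lands in different registers.

3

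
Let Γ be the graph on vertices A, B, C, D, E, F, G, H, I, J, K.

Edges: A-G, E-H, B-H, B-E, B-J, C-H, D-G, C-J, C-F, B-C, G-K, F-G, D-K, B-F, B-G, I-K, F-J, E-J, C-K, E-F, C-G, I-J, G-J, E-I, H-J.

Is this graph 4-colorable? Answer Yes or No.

B, C, F, G, J are pairwise adjacent (a clique of size 5), so at least 5 colors are needed.
So 4 colors are not enough.

No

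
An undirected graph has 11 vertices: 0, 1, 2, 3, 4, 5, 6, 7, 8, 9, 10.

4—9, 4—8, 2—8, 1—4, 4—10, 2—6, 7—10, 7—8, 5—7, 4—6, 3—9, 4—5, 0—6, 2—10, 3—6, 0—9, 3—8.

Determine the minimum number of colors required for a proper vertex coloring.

2 and 6 are adjacent, so at least 2 colors are needed.
2 colors suffice: color red → {0, 2, 3, 4, 7}; color blue → {1, 5, 6, 8, 9, 10}. Every edge joins two different colors.

2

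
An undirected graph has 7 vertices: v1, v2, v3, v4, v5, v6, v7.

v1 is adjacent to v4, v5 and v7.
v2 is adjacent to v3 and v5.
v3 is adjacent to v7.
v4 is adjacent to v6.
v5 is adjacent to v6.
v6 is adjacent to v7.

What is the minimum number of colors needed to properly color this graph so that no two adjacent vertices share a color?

3

The cycle v3-v7-v1-v5-v2-v3 has odd length 5, so it cannot be 2-colored; at least 3 colors are needed.
3 colors suffice: color 1 → {v1, v3, v6}; color 2 → {v4, v5, v7}; color 3 → {v2}. Every edge joins two different colors.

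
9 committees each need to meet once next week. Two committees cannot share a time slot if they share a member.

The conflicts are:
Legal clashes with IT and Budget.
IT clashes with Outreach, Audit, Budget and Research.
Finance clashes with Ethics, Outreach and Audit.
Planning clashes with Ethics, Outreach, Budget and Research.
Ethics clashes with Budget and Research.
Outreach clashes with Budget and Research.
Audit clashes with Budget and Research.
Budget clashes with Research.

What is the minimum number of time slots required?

4

IT, Audit, Budget, Research pairwise conflict, so at least 4 time slots are needed.
Using 4 time slots: Legal=2, IT=4, Finance=1, Planning=4, Ethics=3, Outreach=3, Audit=3, Budget=1, Research=2. No two conflicting committees share a time slot.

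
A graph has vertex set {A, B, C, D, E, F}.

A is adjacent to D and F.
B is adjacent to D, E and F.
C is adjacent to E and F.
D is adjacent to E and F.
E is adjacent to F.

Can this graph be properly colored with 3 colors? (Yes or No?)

B, D, E, F are mutually adjacent (a clique of size 4), so at least 4 colors are needed.
So 3 colors are not enough.

No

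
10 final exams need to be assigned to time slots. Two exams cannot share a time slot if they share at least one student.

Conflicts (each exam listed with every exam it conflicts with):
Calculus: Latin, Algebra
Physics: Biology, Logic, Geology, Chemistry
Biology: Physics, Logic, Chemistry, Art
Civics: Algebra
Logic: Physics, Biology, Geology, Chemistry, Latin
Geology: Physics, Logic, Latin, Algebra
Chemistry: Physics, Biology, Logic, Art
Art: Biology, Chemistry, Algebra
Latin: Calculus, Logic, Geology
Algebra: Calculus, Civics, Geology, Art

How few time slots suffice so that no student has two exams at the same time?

4

Physics, Biology, Logic, Chemistry are mutually in conflict, so at least 4 time slots are needed.
Using 4 time slots: Calculus=2, Physics=4, Biology=3, Civics=2, Logic=1, Geology=2, Chemistry=2, Art=4, Latin=3, Algebra=1. Each listed conflict is separated.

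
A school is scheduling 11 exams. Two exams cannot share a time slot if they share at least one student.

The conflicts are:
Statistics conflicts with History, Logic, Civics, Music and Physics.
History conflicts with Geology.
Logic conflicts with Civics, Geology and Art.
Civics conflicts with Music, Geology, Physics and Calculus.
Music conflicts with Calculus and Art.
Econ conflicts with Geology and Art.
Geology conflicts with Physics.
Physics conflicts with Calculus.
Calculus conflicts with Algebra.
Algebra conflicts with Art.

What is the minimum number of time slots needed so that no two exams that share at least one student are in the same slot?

Statistics, Logic, Civics all conflict with each other, so at least 3 time slots are needed.
3 time slots suffice: Statistics=2, History=1, Logic=3, Civics=1, Music=3, Econ=3, Geology=2, Physics=3, Calculus=2, Algebra=3, Art=1. No two conflicting exams share a time slot.

3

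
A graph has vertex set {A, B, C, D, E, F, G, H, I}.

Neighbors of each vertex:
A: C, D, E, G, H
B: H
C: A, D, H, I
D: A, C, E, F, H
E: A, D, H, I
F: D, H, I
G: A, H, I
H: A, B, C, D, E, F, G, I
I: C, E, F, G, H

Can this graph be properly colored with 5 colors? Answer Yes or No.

Yes

The chromatic number is 4. A, C, D, H are mutually adjacent (a clique of size 4), so at least 4 colors are needed.
A valid assignment using 4 colors: A=3, B=2, C=4, D=2, E=4, F=3, G=4, H=1, I=2.
Since 5 ≥ 4, a proper 5-coloring certainly exists.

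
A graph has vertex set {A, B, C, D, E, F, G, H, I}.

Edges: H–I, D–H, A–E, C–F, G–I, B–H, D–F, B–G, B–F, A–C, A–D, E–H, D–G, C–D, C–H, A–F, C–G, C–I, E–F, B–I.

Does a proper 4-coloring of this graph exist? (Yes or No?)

Yes

The chromatic number is 4. A, C, D, F are pairwise adjacent (a clique of size 4), so at least 4 colors are needed.
4 colors suffice: A=4, B=1, C=1, D=3, E=1, F=2, G=2, H=2, I=3.
That is already a proper 4-coloring.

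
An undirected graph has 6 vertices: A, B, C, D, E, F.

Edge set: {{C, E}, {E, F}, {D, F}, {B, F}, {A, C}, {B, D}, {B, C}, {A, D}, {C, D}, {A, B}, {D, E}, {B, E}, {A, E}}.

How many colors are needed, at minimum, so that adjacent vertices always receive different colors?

A, B, C, D, E are pairwise adjacent (a clique of size 5), so at least 5 colors are needed.
5 colors suffice: color 1 → {E}; color 2 → {B}; color 3 → {D}; color 4 → {C, F}; color 5 → {A}. Each edge has distinct colors on its endpoints.

5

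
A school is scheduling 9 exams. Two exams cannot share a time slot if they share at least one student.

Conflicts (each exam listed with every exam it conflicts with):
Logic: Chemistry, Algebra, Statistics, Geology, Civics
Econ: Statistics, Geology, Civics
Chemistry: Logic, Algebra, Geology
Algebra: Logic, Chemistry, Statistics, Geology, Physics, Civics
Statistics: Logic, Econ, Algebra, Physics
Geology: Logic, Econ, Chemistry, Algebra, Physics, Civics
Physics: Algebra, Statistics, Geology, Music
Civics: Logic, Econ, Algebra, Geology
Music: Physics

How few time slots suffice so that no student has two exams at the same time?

4

Logic, Chemistry, Algebra, Geology pairwise conflict, so at least 4 time slots are needed.
4 time slots suffice: time slot 1 → {Statistics, Geology, Music}; time slot 2 → {Econ, Algebra}; time slot 3 → {Logic, Physics}; time slot 4 → {Chemistry, Civics}. Every pair that conflicts lands in different time slots.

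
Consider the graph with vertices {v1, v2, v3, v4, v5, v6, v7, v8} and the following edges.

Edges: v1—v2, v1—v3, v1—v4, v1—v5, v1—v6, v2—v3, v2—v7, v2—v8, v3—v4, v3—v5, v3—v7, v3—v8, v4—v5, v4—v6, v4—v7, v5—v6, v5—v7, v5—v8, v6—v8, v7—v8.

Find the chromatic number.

4

v3, v5, v7, v8 are pairwise adjacent (a clique of size 4), so at least 4 colors are needed.
4 colors suffice: v1=3, v2=1, v3=2, v4=4, v5=1, v6=2, v7=3, v8=4. No two adjacent vertices share a color.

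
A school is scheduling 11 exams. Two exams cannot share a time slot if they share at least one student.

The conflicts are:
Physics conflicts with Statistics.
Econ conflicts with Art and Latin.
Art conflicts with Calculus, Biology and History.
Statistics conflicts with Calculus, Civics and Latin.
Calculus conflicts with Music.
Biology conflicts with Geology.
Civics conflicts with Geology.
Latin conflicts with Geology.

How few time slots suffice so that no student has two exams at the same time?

The cycle Latin-Statistics-Calculus-Art-Econ-Latin has odd length 5, so it cannot be 2-colored; at least 3 time slots are needed.
Using 3 time slots: Physics=2, Econ=3, Art=1, Statistics=1, Calculus=2, Biology=2, Civics=2, Latin=2, History=2, Geology=1, Music=1. Every pair that conflicts lands in different time slots.

3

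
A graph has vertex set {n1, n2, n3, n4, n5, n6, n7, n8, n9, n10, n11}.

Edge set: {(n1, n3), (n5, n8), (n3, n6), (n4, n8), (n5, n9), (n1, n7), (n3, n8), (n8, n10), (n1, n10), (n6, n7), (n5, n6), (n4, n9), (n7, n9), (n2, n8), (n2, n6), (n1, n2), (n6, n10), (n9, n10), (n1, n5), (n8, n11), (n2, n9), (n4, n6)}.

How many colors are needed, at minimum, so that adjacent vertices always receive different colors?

n8 and n10 are adjacent, so at least 2 colors are needed.
A valid assignment using 2 colors: n1=R, n2=B, n3=B, n4=B, n5=B, n6=R, n7=B, n8=R, n9=R, n10=B, n11=B. No two adjacent vertices share a color.

2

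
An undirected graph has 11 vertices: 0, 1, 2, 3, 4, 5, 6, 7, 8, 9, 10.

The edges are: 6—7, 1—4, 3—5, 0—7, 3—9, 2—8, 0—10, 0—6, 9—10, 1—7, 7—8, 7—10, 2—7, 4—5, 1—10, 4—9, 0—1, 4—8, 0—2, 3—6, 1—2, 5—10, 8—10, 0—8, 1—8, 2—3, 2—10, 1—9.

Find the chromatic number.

0, 1, 2, 7, 8, 10 form a clique, so at least 6 colors are needed.
One proper 6-coloring: 0=green, 1=red, 2=purple, 3=red, 4=blue, 5=green, 6=blue, 7=yellow, 8=orange, 9=green, 10=blue. Every edge joins two different colors.

6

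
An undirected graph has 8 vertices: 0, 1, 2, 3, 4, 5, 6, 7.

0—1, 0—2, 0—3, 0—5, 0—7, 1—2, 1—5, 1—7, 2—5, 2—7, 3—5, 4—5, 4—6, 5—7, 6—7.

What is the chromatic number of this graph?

0, 1, 2, 5, 7 are pairwise adjacent (a clique of size 5), so at least 5 colors are needed.
A valid assignment using 5 colors: 0=b, 1=d, 2=e, 3=c, 4=b, 5=a, 6=a, 7=c. Each edge has distinct colors on its endpoints.

5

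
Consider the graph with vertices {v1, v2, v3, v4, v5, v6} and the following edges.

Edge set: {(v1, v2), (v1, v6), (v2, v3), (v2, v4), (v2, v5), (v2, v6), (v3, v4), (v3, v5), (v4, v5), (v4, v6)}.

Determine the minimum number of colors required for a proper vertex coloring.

4

v2, v3, v4, v5 form a clique, so at least 4 colors are needed.
4 colors suffice: color red → {v2}; color blue → {v1, v4}; color green → {v5, v6}; color yellow → {v3}. Each edge has distinct colors on its endpoints.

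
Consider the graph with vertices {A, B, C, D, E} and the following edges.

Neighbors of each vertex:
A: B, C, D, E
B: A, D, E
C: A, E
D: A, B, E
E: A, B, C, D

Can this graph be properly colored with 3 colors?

A, B, D, E are mutually adjacent (a clique of size 4), so at least 4 colors are needed.
So 3 colors are not enough.

No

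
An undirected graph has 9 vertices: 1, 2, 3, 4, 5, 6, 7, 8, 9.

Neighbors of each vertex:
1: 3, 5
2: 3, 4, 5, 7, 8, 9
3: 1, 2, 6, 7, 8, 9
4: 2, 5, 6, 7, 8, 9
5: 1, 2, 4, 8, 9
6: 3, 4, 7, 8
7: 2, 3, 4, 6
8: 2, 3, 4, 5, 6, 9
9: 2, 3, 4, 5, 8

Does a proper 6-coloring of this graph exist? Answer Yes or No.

Yes

The chromatic number is 5. 2, 4, 5, 8, 9 form a clique, so at least 5 colors are needed.
5 colors suffice: color a → {1, 7, 8}; color b → {2, 6}; color c → {3, 4}; color d → {9}; color e → {5}.
Since 6 ≥ 5, a proper 6-coloring certainly exists.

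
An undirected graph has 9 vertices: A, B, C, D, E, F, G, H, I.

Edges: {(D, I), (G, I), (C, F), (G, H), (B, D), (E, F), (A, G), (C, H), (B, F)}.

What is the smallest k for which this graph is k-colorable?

3

The cycle B-D-I-G-H-C-F-B has odd length 7, so it cannot be 2-colored; at least 3 colors are needed.
3 colors suffice: color 1 → {D, F, G}; color 2 → {A, B, C, E, I}; color 3 → {H}. No two adjacent vertices share a color.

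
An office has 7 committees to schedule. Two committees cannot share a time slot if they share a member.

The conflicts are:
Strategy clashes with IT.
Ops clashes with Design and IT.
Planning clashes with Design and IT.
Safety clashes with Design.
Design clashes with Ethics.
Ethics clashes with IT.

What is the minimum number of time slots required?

2

Safety and Design conflict, so at least 2 time slots are needed.
2 time slots suffice: time slot 1 → {Design, IT}; time slot 2 → {Strategy, Ops, Planning, Safety, Ethics}. Every pair that conflicts lands in different time slots.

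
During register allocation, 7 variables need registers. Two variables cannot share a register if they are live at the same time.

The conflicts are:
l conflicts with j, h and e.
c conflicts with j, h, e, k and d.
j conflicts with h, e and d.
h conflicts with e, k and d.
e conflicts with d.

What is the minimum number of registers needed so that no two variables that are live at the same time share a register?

c, j, h, e, d all conflict with each other, so at least 5 registers are needed.
Using 5 registers: l=4, c=4, j=2, h=1, e=3, k=2, d=5. Every pair that conflicts lands in different registers.

5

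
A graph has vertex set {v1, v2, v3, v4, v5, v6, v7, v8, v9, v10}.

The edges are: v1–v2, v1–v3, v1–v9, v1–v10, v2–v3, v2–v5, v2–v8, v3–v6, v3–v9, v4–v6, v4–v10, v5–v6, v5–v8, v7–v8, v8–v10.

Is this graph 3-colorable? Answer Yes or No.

Yes

The chromatic number is 3. v1, v3, v9 are mutually adjacent, so at least 3 colors are needed.
A valid assignment using 3 colors: v1=1, v2=2, v3=3, v4=3, v5=3, v6=1, v7=2, v8=1, v9=2, v10=2.
That is already a proper 3-coloring.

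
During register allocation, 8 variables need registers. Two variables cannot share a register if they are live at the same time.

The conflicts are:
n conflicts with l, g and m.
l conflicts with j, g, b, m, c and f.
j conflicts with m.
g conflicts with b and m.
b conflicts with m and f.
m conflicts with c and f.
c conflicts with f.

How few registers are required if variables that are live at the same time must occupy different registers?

4

l, m, c, f are mutually in conflict, so at least 4 registers are needed.
4 registers suffice: register 1 → {m}; register 2 → {l}; register 3 → {n, j, b, c}; register 4 → {g, f}. No two conflicting variables share a register.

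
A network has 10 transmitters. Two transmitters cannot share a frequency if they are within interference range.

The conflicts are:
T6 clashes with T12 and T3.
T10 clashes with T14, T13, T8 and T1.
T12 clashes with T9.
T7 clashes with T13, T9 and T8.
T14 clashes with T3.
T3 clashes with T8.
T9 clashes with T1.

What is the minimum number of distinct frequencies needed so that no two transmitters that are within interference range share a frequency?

3

The cycle T10-T1-T9-T7-T13-T10 has odd length 5, so it cannot be 2-colored; at least 3 frequencies are needed.
3 frequencies suffice: frequency 1 → {T10, T3, T9}; frequency 2 → {T12, T14, T13, T8, T1}; frequency 3 → {T6, T7}. Every pair that conflicts lands in different frequencies.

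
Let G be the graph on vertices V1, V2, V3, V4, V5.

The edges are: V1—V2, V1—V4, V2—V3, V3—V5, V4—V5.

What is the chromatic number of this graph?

3

The cycle V2-V3-V5-V4-V1-V2 has odd length 5, so it cannot be 2-colored; at least 3 colors are needed.
3 colors suffice: color 1 → {V1, V5}; color 2 → {V3, V4}; color 3 → {V2}. Every edge joins two different colors.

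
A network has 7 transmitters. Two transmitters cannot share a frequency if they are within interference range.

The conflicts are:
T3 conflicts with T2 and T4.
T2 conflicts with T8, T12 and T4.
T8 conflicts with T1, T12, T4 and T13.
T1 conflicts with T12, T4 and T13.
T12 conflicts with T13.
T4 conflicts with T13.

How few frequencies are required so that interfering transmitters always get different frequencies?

4

T8, T1, T4, T13 all conflict with each other, so at least 4 frequencies are needed.
Using 4 frequencies: T3=1, T2=3, T8=1, T1=3, T12=2, T4=2, T13=4. Every pair that conflicts lands in different frequencies.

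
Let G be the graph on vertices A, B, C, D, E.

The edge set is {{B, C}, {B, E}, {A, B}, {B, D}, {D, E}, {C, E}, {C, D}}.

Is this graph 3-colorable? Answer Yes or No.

No

B, C, D, E are mutually adjacent (a clique of size 4), so at least 4 colors are needed.
So 3 colors are not enough.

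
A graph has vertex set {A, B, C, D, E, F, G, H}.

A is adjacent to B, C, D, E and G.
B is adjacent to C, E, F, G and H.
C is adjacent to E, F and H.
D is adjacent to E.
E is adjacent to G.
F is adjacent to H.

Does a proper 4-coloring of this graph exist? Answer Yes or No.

Yes

The chromatic number is 4. A, B, C, E are mutually adjacent (a clique of size 4), so at least 4 colors are needed.
4 colors suffice: A=3, B=1, C=2, D=1, E=4, F=3, G=2, H=4.
That is already a proper 4-coloring.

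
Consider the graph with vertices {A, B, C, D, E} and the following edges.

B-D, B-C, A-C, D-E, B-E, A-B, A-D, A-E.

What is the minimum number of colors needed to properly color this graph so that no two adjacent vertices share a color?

4

A, B, D, E are mutually adjacent (a clique of size 4), so at least 4 colors are needed.
One proper 4-coloring: A=2, B=1, C=3, D=4, E=3. Every edge joins two different colors.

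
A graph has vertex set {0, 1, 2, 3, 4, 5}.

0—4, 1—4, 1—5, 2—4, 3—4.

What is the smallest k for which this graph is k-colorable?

2

0 and 4 are adjacent, so at least 2 colors are needed.
2 colors suffice: color a → {4, 5}; color b → {0, 1, 2, 3}. Each edge has distinct colors on its endpoints.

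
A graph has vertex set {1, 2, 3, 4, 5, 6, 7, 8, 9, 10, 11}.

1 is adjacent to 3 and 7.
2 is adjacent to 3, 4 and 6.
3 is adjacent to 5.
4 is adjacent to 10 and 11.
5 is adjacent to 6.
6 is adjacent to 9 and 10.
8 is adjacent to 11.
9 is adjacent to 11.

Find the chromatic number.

The cycle 10-4-11-9-6-10 has odd length 5, so it cannot be 2-colored; at least 3 colors are needed.
3 colors suffice: color a → {3, 6, 7, 11}; color b → {1, 2, 5, 8, 9, 10}; color c → {4}. Every edge joins two different colors.

3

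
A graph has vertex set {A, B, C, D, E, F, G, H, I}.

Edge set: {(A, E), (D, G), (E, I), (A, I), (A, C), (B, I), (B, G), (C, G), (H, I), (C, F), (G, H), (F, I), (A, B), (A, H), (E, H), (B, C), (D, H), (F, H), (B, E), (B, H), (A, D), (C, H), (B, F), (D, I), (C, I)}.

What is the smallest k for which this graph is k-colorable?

A, B, E, H, I form a clique, so at least 5 colors are needed.
One proper 5-coloring: A=4, B=3, C=5, D=3, E=5, F=4, G=2, H=1, I=2. Every edge joins two different colors.

5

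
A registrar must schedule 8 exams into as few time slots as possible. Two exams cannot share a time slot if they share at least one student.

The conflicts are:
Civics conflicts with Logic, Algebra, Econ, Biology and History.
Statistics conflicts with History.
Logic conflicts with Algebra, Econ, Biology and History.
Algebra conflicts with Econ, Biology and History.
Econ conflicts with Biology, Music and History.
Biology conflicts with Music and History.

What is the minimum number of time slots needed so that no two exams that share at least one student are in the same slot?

Civics, Logic, Algebra, Econ, Biology, History pairwise conflict, so at least 6 time slots are needed.
A valid assignment using 6 time slots: Civics=4, Statistics=1, Logic=5, Algebra=6, Econ=2, Biology=1, Music=3, History=3. No two conflicting exams share a time slot.

6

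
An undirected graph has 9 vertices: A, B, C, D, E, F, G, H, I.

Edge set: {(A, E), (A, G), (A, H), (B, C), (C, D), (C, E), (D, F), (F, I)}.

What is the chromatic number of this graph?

C and E are adjacent, so at least 2 colors are needed.
2 colors suffice: color red → {A, C, F}; color blue → {B, D, E, G, H, I}. Each edge has distinct colors on its endpoints.

2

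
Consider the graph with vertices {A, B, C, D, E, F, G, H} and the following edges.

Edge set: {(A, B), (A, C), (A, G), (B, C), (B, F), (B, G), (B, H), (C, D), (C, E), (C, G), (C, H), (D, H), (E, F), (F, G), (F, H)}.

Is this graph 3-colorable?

A, B, C, G form a clique, so at least 4 colors are needed.
So 3 colors are not enough.

No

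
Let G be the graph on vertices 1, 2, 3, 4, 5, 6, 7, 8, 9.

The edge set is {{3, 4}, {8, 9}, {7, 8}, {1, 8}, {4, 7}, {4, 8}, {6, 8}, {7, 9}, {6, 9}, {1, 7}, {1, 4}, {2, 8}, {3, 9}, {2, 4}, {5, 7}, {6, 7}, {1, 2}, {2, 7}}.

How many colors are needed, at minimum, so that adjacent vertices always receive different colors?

1, 2, 4, 7, 8 are pairwise adjacent (a clique of size 5), so at least 5 colors are needed.
5 colors suffice: color a → {3, 7}; color b → {5, 8}; color c → {4, 9}; color d → {2, 6}; color e → {1}. Every edge joins two different colors.

5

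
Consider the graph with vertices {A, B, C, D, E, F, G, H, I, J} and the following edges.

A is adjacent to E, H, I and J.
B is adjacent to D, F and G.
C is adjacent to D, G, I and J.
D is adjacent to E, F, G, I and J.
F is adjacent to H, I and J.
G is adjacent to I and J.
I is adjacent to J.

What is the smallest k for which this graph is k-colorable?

5

C, D, G, I, J form a clique, so at least 5 colors are needed.
5 colors suffice: color red → {A, D}; color blue → {B, E, H, J}; color green → {I}; color yellow → {F, G}; color purple → {C}. Each edge has distinct colors on its endpoints.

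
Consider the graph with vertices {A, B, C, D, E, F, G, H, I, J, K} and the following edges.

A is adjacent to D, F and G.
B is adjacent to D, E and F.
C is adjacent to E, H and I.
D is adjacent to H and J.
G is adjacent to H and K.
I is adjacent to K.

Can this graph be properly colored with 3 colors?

The chromatic number is 3. The cycle C-H-G-K-I-C has odd length 5, so it cannot be 2-colored; at least 3 colors are needed.
3 colors suffice: A=2, B=2, C=1, D=1, E=3, F=1, G=1, H=2, I=2, J=2, K=3.
That is already a proper 3-coloring.

Yes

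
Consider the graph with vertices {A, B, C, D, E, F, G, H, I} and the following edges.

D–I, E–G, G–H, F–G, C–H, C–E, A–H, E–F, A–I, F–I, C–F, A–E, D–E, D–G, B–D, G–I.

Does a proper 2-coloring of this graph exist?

No

C, E, F form a triangle, so at least 3 colors are needed.
So 2 colors are not enough.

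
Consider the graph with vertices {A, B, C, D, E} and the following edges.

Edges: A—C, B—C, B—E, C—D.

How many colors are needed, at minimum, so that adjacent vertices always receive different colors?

2

B and E are adjacent, so at least 2 colors are needed.
2 colors suffice: A=2, B=2, C=1, D=2, E=1. Every edge joins two different colors.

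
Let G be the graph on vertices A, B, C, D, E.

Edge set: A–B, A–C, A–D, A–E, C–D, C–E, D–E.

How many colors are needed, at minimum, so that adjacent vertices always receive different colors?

A, C, D, E are pairwise adjacent (a clique of size 4), so at least 4 colors are needed.
4 colors suffice: color red → {A}; color blue → {B, E}; color green → {D}; color yellow → {C}. Every edge joins two different colors.

4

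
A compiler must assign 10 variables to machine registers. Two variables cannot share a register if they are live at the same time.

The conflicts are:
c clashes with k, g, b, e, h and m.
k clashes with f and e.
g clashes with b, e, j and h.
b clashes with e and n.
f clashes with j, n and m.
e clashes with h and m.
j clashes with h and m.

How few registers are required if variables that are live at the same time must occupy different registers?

4

c, g, b, e pairwise conflict, so at least 4 registers are needed.
4 registers suffice: c=1, k=3, g=3, b=4, f=2, e=2, j=1, n=1, h=4, m=3. No two conflicting variables share a register.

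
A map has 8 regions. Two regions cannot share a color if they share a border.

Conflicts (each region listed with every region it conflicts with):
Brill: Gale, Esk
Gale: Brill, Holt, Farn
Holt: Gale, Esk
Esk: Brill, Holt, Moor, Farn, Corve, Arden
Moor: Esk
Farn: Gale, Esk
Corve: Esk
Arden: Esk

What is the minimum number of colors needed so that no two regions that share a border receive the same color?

Holt and Esk conflict, so at least 2 colors are needed.
2 colors suffice: Brill=2, Gale=1, Holt=2, Esk=1, Moor=2, Farn=2, Corve=2, Arden=2. No two conflicting regions share a color.

2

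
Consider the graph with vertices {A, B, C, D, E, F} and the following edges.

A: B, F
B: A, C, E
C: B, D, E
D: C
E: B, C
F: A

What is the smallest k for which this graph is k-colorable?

B, C, E are mutually adjacent, so at least 3 colors are needed.
3 colors suffice: color red → {B, D, F}; color blue → {A, C}; color green → {E}. No two adjacent vertices share a color.

3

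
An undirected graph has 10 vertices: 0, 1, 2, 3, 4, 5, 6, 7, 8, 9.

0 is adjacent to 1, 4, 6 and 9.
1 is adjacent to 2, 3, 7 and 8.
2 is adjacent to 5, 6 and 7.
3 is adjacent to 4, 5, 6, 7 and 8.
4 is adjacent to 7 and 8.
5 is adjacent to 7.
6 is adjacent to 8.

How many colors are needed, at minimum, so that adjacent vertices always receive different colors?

2, 5, 7 form a triangle, so at least 3 colors are needed.
One proper 3-coloring: 0=red, 1=green, 2=red, 3=red, 4=green, 5=green, 6=green, 7=blue, 8=blue, 9=blue. Each edge has distinct colors on its endpoints.

3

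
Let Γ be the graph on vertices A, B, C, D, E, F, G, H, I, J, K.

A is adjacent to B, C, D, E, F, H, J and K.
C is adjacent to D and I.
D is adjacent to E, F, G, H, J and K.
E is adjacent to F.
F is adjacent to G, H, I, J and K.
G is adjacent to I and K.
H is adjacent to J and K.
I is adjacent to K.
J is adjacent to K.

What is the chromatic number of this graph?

6

A, D, F, H, J, K are pairwise adjacent (a clique of size 6), so at least 6 colors are needed.
6 colors suffice: color 1 → {B, D, I}; color 2 → {C, F}; color 3 → {A, G}; color 4 → {E, K}; color 5 → {H}; color 6 → {J}. Every edge joins two different colors.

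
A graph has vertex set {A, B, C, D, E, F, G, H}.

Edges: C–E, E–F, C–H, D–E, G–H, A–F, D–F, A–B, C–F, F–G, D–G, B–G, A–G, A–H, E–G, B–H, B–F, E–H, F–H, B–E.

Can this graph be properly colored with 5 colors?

The chromatic number is 5. B, E, F, G, H are pairwise adjacent (a clique of size 5), so at least 5 colors are needed.
5 colors suffice: color red → {F}; color blue → {C, G}; color green → {A, E}; color yellow → {D, H}; color purple → {B}.
That is already a proper 5-coloring.

Yes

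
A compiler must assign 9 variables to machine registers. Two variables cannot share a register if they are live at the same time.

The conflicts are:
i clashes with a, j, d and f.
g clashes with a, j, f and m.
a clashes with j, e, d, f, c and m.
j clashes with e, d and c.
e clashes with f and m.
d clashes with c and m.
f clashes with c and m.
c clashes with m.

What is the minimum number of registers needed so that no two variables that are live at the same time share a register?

i, a, j, d are mutually in conflict, so at least 4 registers are needed.
4 registers suffice: register 1 → {a}; register 2 → {j, m}; register 3 → {d, f}; register 4 → {i, g, e, c}. Every pair that conflicts lands in different registers.

4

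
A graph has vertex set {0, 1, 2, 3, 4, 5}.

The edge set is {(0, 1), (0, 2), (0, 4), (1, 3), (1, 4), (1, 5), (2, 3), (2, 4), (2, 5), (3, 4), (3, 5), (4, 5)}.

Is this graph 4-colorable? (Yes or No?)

The chromatic number is 4. 2, 3, 4, 5 are mutually adjacent (a clique of size 4), so at least 4 colors are needed.
4 colors suffice: color red → {4}; color blue → {0, 5}; color green → {1, 2}; color yellow → {3}.
That is already a proper 4-coloring.

Yes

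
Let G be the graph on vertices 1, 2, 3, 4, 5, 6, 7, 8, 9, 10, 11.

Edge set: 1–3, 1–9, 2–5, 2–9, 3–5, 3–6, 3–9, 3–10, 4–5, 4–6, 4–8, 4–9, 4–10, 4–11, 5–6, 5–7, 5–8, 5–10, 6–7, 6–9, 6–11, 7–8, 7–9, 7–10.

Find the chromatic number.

5, 7, 8 are mutually adjacent, so at least 3 colors are needed.
3 colors suffice: color a → {5, 9, 11}; color b → {2, 3, 4, 7}; color c → {1, 6, 8, 10}. Every edge joins two different colors.

3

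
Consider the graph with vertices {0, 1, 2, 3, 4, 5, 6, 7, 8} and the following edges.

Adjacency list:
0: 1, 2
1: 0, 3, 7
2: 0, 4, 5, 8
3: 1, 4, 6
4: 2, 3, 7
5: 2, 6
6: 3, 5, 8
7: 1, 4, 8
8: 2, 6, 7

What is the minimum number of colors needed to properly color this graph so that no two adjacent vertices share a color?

3

The cycle 6-8-2-4-3-6 has odd length 5, so it cannot be 2-colored; at least 3 colors are needed.
A valid assignment using 3 colors: 0=green, 1=blue, 2=red, 3=red, 4=blue, 5=blue, 6=green, 7=red, 8=blue. Each edge has distinct colors on its endpoints.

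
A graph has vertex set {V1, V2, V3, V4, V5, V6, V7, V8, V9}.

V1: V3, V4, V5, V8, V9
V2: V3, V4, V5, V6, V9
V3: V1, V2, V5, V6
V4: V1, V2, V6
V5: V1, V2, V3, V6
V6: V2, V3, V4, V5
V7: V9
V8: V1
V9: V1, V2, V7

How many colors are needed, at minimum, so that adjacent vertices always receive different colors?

V2, V3, V5, V6 are mutually adjacent (a clique of size 4), so at least 4 colors are needed.
A valid assignment using 4 colors: V1=R, V2=R, V3=B, V4=B, V5=Y, V6=G, V7=R, V8=B, V9=B. No two adjacent vertices share a color.

4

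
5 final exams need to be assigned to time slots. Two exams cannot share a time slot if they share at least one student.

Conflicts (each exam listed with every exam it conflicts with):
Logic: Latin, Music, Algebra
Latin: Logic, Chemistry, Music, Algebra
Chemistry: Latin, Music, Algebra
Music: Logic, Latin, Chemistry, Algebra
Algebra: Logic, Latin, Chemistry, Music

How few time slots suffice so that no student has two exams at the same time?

Latin, Chemistry, Music, Algebra are mutually in conflict, so at least 4 time slots are needed.
Using 4 time slots: Logic=4, Latin=2, Chemistry=4, Music=3, Algebra=1. Every pair that conflicts lands in different time slots.

4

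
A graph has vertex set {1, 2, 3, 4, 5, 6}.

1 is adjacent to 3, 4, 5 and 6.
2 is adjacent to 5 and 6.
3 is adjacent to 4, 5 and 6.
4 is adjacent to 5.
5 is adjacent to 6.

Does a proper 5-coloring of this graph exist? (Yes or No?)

Yes

The chromatic number is 4. 1, 3, 4, 5 form a clique, so at least 4 colors are needed.
4 colors suffice: color red → {5}; color blue → {2, 3}; color green → {1}; color yellow → {4, 6}.
Since 5 ≥ 4, a proper 5-coloring certainly exists.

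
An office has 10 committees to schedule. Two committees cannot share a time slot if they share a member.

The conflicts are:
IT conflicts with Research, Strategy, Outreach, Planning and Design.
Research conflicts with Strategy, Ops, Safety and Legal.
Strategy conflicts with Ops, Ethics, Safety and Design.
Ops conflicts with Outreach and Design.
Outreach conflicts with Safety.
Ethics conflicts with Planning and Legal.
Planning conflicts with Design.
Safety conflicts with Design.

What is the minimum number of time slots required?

IT, Planning, Design pairwise conflict, so at least 3 time slots are needed.
3 time slots suffice: time slot 1 → {Strategy, Outreach, Planning, Legal}; time slot 2 → {IT, Ops, Ethics, Safety}; time slot 3 → {Research, Design}. Each listed conflict is separated.

3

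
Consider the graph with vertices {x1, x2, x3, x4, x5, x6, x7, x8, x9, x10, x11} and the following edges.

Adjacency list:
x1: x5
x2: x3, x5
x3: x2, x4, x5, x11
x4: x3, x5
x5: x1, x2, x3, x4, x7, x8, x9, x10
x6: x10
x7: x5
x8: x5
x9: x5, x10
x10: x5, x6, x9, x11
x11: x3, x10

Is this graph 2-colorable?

No

x5, x9, x10 are mutually adjacent, so at least 3 colors are needed.
So 2 colors are not enough.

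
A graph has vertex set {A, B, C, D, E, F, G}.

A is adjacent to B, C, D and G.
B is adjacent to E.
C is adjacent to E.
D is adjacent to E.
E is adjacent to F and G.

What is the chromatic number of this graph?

A and B are adjacent, so at least 2 colors are needed.
2 colors suffice: color red → {A, E}; color blue → {B, C, D, F, G}. Each edge has distinct colors on its endpoints.

2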